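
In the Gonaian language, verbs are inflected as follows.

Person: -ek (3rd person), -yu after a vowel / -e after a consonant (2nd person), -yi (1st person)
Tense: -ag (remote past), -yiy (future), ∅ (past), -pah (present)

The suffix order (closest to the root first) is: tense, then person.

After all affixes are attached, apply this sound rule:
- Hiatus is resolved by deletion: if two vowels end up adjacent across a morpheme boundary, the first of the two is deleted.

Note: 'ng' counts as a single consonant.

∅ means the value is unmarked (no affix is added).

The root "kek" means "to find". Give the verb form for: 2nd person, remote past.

kekage

Attach tense remote past -ag → kekag.
Attach person 2nd person -e (after consonant 'g') → kekage.
Vowel deletion: no change.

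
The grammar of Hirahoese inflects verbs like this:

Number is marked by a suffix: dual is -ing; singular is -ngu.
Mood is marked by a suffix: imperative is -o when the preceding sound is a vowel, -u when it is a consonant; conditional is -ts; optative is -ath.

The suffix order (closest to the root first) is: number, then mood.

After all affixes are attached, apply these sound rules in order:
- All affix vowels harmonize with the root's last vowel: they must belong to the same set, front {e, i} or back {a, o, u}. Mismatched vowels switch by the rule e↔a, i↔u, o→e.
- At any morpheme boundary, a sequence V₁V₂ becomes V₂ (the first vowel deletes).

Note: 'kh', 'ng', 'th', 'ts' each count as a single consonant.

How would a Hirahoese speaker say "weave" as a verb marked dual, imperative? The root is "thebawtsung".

Attach number dual -ing → thebawtsunging.
Attach mood imperative -u (after consonant 'ng') → thebawtsungingu.
Apply vowel harmony: thebawtsungingu → thebawtsungungu.
Vowel deletion: no change.

thebawtsungungu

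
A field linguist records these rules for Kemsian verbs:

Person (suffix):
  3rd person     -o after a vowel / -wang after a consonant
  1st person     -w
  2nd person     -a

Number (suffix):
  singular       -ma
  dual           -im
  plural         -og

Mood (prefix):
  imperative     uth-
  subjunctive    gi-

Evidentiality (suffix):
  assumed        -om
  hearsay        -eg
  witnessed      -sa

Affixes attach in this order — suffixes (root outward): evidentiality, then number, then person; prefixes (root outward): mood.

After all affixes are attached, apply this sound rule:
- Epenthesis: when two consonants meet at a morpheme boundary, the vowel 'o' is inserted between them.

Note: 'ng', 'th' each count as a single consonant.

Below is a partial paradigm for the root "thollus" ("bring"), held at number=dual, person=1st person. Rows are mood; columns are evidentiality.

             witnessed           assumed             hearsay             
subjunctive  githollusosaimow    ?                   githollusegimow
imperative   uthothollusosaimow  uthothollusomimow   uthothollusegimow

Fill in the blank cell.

githollusomimow

Attach evidentiality assumed -om → thollusom.
Attach number dual -im → thollusomim.
Attach person 1st person -w → thollusomimw.
Attach mood subjunctive gi- → githollusomimw.
Apply epenthesis: githollusomimw → githollusomimow.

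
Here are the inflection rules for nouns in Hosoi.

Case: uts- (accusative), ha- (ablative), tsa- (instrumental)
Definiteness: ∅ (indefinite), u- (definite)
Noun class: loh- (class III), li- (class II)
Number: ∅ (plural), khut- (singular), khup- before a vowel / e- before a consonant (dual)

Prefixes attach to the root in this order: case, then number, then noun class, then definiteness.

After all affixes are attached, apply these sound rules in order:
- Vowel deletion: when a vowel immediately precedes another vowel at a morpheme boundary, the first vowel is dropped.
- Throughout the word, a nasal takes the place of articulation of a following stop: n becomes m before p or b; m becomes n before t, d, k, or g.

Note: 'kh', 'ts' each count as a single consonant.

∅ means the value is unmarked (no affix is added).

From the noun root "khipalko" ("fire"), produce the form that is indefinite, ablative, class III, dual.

Attach case ablative ha- → hakhipalko.
Attach number dual e- (before consonant 'h') → ehakhipalko.
Attach noun class class III loh- → lohehakhipalko.
definiteness = indefinite: zero marking, form stays lohehakhipalko.
Vowel deletion: no change.
Nasal assimilation: no change.

lohehakhipalko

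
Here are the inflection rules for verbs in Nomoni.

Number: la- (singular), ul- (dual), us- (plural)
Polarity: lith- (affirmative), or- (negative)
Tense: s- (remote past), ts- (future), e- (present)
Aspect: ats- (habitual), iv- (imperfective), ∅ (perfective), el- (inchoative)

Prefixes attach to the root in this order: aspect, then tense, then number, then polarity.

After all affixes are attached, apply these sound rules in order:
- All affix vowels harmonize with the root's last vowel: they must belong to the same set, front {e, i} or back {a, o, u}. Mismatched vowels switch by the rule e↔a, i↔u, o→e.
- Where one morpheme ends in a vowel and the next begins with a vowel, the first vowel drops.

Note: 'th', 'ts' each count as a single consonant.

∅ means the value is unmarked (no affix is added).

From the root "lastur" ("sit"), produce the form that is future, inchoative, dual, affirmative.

Attach aspect inchoative el- → ellastur.
Attach tense future ts- → tsellastur.
Attach number dual ul- → ultsellastur.
Attach polarity affirmative lith- → lithultsellastur.
Apply vowel harmony: lithultsellastur → luthultsallastur.
Vowel deletion: no change.

luthultsallastur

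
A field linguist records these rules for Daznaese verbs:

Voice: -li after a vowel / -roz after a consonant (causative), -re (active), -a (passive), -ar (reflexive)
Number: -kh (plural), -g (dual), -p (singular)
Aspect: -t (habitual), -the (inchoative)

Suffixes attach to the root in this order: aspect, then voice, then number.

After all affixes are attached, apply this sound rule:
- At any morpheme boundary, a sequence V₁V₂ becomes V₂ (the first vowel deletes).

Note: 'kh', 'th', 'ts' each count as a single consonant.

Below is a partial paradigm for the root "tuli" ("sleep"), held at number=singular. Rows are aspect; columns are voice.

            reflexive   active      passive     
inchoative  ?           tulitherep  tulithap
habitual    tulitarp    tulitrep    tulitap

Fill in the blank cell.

tulitharp

Attach aspect inchoative -the → tulithe.
Attach voice reflexive -ar → tulithear.
Attach number singular -p → tulithearp.
Apply vowel deletion: tulithearp → tulitharp.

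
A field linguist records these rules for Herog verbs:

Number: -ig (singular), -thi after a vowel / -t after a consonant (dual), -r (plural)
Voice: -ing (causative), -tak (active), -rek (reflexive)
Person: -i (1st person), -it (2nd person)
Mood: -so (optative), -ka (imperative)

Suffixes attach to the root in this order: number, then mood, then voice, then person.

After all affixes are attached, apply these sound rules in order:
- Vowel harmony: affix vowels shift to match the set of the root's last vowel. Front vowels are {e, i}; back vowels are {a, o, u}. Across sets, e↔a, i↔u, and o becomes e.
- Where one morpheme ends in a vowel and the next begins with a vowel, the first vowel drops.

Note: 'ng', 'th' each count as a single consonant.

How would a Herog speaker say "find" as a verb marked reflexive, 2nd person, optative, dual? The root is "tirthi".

tirthithiserekit

Attach number dual -thi (after vowel 'i') → tirthithi.
Attach mood optative -so → tirthithiso.
Attach voice reflexive -rek → tirthithisorek.
Attach person 2nd person -it → tirthithisorekit.
Apply vowel harmony: tirthithisorekit → tirthithiserekit.
Vowel deletion: no change.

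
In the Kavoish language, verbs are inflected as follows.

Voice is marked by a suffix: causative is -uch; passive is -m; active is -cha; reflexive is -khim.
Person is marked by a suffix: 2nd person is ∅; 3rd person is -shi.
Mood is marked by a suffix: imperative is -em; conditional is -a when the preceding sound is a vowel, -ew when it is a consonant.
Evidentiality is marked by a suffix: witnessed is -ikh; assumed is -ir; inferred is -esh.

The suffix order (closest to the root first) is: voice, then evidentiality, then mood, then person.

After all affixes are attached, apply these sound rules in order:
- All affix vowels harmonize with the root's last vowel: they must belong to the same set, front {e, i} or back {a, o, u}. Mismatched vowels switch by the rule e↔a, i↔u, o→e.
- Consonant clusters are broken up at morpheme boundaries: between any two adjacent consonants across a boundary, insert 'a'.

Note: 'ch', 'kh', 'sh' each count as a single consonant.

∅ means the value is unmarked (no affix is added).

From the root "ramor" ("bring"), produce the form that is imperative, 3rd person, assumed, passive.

ramoramuramashu

Attach voice passive -m → ramorm.
Attach evidentiality assumed -ir → ramormir.
Attach mood imperative -em → ramormirem.
Attach person 3rd person -shi → ramormiremshi.
Apply vowel harmony: ramormiremshi → ramormuramshu.
Apply epenthesis: ramormuramshu → ramoramuramashu.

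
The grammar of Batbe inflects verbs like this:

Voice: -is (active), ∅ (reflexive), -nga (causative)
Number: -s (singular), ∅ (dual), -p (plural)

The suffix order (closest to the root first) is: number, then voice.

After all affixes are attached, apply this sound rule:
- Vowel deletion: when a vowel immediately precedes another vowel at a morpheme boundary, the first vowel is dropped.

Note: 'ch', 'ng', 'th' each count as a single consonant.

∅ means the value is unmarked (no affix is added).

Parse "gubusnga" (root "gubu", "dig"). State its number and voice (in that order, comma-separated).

singular, causative

Segment: gubu-s-nga.
number: -s → singular.
voice: -nga → causative.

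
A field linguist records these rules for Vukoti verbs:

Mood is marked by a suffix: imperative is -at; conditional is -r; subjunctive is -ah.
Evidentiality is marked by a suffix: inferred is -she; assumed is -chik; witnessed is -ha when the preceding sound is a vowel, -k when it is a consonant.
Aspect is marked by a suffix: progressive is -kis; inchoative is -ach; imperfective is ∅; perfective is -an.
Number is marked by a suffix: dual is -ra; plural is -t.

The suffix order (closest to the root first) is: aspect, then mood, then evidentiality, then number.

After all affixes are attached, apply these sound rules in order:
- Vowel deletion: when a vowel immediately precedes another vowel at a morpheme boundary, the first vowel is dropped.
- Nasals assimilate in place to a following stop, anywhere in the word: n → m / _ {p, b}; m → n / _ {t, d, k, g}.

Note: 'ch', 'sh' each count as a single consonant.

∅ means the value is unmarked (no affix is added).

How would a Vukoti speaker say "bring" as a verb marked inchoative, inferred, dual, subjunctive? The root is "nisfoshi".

nisfoshachahshera

Attach aspect inchoative -ach → nisfoshiach.
Attach mood subjunctive -ah → nisfoshiachah.
Attach evidentiality inferred -she → nisfoshiachahshe.
Attach number dual -ra → nisfoshiachahshera.
Apply vowel deletion: nisfoshiachahshera → nisfoshachahshera.
Nasal assimilation: no change.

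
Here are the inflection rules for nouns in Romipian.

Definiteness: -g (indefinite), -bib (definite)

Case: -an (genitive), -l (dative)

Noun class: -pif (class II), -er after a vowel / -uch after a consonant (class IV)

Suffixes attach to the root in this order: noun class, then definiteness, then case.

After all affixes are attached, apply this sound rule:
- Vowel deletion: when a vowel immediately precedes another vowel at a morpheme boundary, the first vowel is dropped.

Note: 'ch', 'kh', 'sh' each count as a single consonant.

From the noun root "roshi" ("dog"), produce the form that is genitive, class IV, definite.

Attach noun class class IV -er (after vowel 'i') → roshier.
Attach definiteness definite -bib → roshierbib.
Attach case genitive -an → roshierbiban.
Apply vowel deletion: roshierbiban → rosherbiban.

rosherbiban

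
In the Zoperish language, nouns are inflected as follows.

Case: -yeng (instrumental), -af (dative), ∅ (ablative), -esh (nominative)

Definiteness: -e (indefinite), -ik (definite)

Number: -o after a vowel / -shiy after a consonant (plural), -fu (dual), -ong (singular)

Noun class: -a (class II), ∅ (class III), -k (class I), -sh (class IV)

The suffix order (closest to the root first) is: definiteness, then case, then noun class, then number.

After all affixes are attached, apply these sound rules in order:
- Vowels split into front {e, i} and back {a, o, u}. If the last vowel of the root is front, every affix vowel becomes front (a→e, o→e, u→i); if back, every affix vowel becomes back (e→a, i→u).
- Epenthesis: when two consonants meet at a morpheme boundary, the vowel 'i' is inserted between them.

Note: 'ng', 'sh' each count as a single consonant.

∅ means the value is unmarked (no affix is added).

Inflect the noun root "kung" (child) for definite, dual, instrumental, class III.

Attach definiteness definite -ik → kungik.
Attach case instrumental -yeng → kungikyeng.
noun class = class III: zero marking, form stays kungikyeng.
Attach number dual -fu → kungikyengfu.
Apply vowel harmony: kungikyengfu → kungukyangfu.
Apply epenthesis: kungukyangfu → kungukiyangifu.

kungukiyangifu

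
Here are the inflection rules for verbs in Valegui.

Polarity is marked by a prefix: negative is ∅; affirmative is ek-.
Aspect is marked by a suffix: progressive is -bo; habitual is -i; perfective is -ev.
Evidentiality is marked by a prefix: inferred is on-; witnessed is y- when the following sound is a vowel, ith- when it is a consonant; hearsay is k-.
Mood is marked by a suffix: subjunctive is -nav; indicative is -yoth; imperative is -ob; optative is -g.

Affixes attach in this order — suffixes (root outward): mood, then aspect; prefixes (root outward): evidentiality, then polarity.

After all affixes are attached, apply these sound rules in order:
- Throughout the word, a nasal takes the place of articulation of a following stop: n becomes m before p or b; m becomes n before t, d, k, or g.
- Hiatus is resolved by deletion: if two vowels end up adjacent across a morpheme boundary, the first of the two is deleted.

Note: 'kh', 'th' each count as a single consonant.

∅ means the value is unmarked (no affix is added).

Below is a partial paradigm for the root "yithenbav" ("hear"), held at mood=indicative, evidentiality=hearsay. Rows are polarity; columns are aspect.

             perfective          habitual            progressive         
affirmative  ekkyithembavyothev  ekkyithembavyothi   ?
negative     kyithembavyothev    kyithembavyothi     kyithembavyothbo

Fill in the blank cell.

Attach mood indicative -yoth → yithenbavyoth.
Attach evidentiality hearsay k- → kyithenbavyoth.
Attach polarity affirmative ek- → ekkyithenbavyoth.
Attach aspect progressive -bo → ekkyithenbavyothbo.
Apply nasal assimilation: ekkyithenbavyothbo → ekkyithembavyothbo.
Vowel deletion: no change.

ekkyithembavyothbo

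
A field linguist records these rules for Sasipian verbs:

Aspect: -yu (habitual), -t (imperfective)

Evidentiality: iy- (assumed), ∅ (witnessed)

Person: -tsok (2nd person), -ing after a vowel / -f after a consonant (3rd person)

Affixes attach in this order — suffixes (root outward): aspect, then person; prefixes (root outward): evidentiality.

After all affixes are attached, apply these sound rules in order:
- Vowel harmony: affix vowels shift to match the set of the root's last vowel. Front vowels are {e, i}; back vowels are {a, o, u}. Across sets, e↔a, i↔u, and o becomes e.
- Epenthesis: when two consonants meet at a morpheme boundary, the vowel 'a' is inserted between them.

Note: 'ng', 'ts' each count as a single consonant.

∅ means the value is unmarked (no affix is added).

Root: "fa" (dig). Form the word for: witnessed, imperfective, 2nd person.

fatatsok

evidentiality = witnessed: zero marking, form stays fa.
Attach aspect imperfective -t → fat.
Attach person 2nd person -tsok → fattsok.
Vowel harmony: no change.
Apply epenthesis: fattsok → fatatsok.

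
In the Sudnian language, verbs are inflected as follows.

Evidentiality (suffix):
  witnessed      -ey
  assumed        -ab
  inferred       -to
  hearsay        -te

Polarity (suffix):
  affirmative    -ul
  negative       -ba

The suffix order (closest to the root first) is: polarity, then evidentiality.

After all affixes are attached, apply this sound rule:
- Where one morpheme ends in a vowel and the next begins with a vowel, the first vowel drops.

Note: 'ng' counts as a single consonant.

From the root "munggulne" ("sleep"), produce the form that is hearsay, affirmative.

Attach polarity affirmative -ul → munggulneul.
Attach evidentiality hearsay -te → munggulneulte.
Apply vowel deletion: munggulneulte → munggulnulte.

munggulnulte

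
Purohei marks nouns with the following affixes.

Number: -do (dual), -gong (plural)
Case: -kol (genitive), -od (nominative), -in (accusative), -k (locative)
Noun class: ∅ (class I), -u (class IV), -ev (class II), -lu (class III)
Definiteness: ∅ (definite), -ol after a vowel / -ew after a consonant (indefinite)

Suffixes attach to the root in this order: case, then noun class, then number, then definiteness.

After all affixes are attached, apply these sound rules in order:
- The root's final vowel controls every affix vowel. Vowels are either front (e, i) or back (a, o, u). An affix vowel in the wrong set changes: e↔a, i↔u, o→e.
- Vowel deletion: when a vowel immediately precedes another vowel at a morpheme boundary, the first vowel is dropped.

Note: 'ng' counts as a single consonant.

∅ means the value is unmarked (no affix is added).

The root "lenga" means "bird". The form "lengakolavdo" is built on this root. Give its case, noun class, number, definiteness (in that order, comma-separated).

Segment: lenga-kol-ev-do.
case: -kol → genitive.
noun class: -ev → class II.
number: -do → dual.
definiteness: ∅ → definite.

genitive, class II, dual, definite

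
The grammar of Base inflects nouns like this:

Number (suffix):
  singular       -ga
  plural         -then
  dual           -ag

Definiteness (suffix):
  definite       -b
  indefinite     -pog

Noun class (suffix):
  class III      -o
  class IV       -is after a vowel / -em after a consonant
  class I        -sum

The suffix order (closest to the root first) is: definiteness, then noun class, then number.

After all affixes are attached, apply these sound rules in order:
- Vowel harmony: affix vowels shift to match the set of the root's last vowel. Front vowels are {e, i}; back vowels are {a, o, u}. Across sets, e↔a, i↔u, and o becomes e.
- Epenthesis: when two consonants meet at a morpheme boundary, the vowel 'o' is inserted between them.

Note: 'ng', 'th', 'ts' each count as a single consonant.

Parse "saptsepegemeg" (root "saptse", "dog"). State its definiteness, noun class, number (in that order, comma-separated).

Segment: saptse-pog-em-ag.
definiteness: -pog → indefinite.
noun class: -is/em → class IV.
number: -ag → dual.

indefinite, class IV, dual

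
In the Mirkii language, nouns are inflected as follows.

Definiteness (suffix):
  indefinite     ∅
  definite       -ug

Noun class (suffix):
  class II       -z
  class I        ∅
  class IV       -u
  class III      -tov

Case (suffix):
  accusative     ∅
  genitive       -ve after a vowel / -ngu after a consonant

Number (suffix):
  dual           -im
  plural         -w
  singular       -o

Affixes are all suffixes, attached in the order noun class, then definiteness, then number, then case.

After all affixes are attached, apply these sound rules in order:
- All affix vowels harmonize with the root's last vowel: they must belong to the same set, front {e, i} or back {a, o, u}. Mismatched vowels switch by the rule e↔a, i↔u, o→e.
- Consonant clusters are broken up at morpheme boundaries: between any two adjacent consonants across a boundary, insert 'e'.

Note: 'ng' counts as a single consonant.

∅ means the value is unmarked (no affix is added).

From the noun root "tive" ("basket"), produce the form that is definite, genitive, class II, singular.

tivezigeve

Attach noun class class II -z → tivez.
Attach definiteness definite -ug → tivezug.
Attach number singular -o → tivezugo.
Attach case genitive -ve (after vowel 'o') → tivezugove.
Apply vowel harmony: tivezugove → tivezigeve.
Epenthesis: no change.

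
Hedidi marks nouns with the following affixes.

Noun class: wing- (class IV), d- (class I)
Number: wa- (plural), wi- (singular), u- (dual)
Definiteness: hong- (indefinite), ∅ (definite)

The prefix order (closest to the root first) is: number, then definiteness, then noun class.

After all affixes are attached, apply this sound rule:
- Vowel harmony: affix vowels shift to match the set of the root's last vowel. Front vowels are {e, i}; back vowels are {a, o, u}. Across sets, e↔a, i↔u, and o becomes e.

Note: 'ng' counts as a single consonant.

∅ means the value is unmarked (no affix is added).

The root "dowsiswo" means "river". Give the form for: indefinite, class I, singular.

Attach number singular wi- → widowsiswo.
Attach definiteness indefinite hong- → hongwidowsiswo.
Attach noun class class I d- → dhongwidowsiswo.
Apply vowel harmony: dhongwidowsiswo → dhongwudowsiswo.

dhongwudowsiswo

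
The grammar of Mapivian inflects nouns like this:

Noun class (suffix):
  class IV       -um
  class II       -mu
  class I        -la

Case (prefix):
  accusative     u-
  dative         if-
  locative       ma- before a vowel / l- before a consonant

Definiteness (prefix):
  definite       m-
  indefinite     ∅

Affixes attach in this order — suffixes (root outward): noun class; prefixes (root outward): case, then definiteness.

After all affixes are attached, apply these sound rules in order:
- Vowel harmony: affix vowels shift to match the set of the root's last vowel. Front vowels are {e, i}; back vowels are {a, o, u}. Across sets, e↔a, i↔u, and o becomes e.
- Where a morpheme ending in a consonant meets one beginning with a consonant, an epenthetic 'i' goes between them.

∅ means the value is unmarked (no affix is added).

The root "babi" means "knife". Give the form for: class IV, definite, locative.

milibabiim

Attach case locative l- (before consonant 'b') → lbabi.
Attach noun class class IV -um → lbabium.
Attach definiteness definite m- → mlbabium.
Apply vowel harmony: mlbabium → mlbabiim.
Apply epenthesis: mlbabiim → milibabiim.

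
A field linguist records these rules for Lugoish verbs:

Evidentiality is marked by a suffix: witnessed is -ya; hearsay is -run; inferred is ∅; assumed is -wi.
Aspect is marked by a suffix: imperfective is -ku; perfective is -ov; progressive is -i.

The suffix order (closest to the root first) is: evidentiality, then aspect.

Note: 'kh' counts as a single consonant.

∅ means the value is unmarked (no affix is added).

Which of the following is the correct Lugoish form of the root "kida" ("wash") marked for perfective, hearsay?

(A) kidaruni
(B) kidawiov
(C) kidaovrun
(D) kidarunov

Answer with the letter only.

Attach evidentiality hearsay -run → kidarun.
Attach aspect perfective -ov → kidarunov.
So the correct form is kidarunov, option (D).
(C) kidaovrun is wrong: it has the affixes in the wrong order.
(B) kidawiov is wrong: it uses assumed instead of hearsay for evidentiality.
(A) kidaruni is wrong: it uses progressive instead of perfective for aspect.

D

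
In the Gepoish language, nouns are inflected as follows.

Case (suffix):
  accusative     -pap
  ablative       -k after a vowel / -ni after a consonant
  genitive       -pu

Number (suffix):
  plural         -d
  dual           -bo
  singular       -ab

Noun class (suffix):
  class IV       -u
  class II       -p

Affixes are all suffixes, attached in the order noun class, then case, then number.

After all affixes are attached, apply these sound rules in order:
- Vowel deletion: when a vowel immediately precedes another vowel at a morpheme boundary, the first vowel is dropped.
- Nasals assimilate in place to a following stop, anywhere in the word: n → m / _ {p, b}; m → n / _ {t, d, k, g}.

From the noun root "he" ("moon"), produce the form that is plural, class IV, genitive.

Attach noun class class IV -u → heu.
Attach case genitive -pu → heupu.
Attach number plural -d → heupud.
Apply vowel deletion: heupud → hupud.
Nasal assimilation: no change.

hupud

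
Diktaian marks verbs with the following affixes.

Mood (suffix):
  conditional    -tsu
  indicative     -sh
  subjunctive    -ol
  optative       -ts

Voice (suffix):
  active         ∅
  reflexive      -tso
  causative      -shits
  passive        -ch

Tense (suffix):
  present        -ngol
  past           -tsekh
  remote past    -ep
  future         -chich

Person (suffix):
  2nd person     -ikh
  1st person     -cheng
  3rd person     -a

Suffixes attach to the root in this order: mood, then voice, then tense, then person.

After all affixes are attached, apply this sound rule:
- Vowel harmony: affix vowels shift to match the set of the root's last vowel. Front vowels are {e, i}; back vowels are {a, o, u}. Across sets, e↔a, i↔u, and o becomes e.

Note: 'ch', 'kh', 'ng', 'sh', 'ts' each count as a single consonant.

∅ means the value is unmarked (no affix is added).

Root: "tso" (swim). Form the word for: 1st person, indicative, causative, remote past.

Attach mood indicative -sh → tsosh.
Attach voice causative -shits → tsoshshits.
Attach tense remote past -ep → tsoshshitsep.
Attach person 1st person -cheng → tsoshshitsepcheng.
Apply vowel harmony: tsoshshitsepcheng → tsoshshutsapchang.

tsoshshutsapchang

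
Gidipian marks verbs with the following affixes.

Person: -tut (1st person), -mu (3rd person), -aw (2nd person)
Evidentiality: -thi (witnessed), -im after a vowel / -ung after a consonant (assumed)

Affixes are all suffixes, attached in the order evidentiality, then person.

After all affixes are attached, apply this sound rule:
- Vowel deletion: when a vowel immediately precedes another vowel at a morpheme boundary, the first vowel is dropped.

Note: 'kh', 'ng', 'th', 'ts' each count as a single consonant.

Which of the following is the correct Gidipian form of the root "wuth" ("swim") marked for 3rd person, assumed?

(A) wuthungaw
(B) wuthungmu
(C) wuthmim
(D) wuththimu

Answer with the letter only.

Attach evidentiality assumed -ung (after consonant 'th') → wuthung.
Attach person 3rd person -mu → wuthungmu.
Vowel deletion: no change.
So the correct form is wuthungmu, option (B).
(A) wuthungaw is wrong: it uses 2nd person instead of 3rd person for person.
(C) wuthmim is wrong: it has the affixes in the wrong order.
(D) wuththimu is wrong: it uses witnessed instead of assumed for evidentiality.

B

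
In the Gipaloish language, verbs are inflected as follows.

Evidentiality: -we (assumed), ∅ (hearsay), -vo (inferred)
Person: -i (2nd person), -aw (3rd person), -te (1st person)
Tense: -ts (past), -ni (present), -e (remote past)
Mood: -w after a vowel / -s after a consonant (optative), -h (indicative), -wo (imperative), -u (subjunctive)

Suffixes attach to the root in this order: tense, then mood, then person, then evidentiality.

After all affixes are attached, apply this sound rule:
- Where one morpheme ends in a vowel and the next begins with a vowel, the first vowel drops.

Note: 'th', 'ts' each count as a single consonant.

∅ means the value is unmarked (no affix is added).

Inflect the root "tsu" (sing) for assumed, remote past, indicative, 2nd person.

Attach tense remote past -e → tsue.
Attach mood indicative -h → tsueh.
Attach person 2nd person -i → tsuehi.
Attach evidentiality assumed -we → tsuehiwe.
Apply vowel deletion: tsuehiwe → tsehiwe.

tsehiwe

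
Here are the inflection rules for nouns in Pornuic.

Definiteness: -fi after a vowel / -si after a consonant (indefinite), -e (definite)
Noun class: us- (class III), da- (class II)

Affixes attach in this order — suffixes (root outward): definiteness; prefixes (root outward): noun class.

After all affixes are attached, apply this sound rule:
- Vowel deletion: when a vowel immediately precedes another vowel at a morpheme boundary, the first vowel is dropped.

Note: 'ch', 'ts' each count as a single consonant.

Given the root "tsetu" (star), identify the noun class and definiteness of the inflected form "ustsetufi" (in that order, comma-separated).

Segment: us-tsetu-fi.
noun class: us- → class III.
definiteness: -fi/si → indefinite.

class III, indefinite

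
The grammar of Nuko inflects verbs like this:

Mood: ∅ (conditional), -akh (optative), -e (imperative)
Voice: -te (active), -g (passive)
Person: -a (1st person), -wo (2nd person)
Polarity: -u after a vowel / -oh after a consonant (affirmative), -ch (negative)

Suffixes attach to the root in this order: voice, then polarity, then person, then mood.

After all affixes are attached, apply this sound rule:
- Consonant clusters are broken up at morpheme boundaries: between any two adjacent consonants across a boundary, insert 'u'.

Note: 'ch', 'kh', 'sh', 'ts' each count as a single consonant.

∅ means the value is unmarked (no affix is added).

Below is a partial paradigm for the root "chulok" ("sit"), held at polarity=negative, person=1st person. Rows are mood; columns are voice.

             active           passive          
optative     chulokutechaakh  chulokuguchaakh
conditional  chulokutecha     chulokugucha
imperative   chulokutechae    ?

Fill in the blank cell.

chulokuguchae

Attach voice passive -g → chulokg.
Attach polarity negative -ch → chulokgch.
Attach person 1st person -a → chulokgcha.
Attach mood imperative -e → chulokgchae.
Apply epenthesis: chulokgchae → chulokuguchae.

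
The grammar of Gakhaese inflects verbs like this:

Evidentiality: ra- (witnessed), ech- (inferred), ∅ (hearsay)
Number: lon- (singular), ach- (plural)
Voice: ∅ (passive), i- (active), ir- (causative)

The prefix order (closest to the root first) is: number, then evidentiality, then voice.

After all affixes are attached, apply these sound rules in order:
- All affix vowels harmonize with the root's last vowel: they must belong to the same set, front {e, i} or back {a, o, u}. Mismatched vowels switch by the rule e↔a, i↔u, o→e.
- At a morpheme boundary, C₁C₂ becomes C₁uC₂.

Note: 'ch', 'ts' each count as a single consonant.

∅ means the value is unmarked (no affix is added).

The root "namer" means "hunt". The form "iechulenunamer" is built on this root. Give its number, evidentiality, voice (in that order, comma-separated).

singular, inferred, active

Segment: i-ech-lon-namer.
number: lon- → singular.
evidentiality: ech- → inferred.
voice: i- → active.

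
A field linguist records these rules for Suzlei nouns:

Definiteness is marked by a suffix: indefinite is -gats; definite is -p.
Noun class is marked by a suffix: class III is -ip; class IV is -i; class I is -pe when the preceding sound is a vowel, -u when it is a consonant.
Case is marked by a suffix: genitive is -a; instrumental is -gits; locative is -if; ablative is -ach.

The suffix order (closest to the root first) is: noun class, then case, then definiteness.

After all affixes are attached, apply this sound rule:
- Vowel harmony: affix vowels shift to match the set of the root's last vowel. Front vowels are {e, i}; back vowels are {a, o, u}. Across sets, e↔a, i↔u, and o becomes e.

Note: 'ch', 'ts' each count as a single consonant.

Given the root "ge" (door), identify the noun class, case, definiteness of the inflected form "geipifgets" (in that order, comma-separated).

Segment: ge-ip-if-gats.
noun class: -ip → class III.
case: -if → locative.
definiteness: -gats → indefinite.

class III, locative, indefinite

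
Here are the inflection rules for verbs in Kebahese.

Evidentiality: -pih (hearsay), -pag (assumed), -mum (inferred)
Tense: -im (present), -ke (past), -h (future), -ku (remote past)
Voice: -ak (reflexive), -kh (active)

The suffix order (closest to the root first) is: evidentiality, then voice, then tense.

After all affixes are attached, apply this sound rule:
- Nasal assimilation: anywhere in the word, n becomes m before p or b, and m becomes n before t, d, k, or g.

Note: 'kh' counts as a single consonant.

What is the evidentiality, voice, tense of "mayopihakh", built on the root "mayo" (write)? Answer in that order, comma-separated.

hearsay, reflexive, future

Segment: mayo-pih-ak-h.
evidentiality: -pih → hearsay.
voice: -ak → reflexive.
tense: -h → future.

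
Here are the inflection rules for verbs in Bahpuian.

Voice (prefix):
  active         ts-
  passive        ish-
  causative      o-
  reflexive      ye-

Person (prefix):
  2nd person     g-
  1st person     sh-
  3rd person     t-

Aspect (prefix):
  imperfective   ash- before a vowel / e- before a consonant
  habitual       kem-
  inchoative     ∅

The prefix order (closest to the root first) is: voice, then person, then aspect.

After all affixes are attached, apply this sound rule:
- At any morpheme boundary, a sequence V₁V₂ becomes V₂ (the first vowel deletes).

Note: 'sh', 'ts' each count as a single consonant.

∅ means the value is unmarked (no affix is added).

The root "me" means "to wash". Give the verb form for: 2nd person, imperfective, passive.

egishme

Attach voice passive ish- → ishme.
Attach person 2nd person g- → gishme.
Attach aspect imperfective e- (before consonant 'g') → egishme.
Vowel deletion: no change.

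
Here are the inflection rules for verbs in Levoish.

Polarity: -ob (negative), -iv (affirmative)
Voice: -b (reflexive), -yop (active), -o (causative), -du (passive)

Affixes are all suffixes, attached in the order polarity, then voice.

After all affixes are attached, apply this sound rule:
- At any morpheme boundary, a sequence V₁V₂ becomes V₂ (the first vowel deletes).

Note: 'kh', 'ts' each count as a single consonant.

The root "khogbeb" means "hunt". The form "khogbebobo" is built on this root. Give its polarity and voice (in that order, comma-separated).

negative, causative

Segment: khogbeb-ob-o.
polarity: -ob → negative.
voice: -o → causative.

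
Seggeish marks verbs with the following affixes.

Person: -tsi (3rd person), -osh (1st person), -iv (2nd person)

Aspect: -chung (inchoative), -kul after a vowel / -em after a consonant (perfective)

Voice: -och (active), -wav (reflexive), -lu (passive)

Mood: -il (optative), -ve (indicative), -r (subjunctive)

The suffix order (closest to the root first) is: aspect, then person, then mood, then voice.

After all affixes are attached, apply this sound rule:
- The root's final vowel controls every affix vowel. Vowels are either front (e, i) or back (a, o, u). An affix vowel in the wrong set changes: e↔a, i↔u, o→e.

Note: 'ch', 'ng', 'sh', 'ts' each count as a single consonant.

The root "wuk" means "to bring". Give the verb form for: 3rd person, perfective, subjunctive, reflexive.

Attach aspect perfective -em (after consonant 'k') → wukem.
Attach person 3rd person -tsi → wukemtsi.
Attach mood subjunctive -r → wukemtsir.
Attach voice reflexive -wav → wukemtsirwav.
Apply vowel harmony: wukemtsirwav → wukamtsurwav.

wukamtsurwav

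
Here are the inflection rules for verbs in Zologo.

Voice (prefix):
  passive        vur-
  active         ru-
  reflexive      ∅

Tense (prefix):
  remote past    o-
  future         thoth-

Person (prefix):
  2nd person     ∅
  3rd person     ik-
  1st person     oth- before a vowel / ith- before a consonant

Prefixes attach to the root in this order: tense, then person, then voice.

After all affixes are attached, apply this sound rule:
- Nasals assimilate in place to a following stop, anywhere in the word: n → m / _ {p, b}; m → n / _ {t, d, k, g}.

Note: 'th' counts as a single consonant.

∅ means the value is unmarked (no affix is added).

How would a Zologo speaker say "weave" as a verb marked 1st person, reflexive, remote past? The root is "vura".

Attach tense remote past o- → ovura.
Attach person 1st person oth- (before vowel 'o') → othovura.
voice = reflexive: zero marking, form stays othovura.
Nasal assimilation: no change.

othovura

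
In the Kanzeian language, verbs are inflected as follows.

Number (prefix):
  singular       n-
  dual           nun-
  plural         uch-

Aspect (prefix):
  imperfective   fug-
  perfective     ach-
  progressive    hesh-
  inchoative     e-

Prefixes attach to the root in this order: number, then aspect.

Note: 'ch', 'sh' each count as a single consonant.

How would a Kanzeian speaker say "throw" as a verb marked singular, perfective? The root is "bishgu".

achnbishgu

Attach number singular n- → nbishgu.
Attach aspect perfective ach- → achnbishgu.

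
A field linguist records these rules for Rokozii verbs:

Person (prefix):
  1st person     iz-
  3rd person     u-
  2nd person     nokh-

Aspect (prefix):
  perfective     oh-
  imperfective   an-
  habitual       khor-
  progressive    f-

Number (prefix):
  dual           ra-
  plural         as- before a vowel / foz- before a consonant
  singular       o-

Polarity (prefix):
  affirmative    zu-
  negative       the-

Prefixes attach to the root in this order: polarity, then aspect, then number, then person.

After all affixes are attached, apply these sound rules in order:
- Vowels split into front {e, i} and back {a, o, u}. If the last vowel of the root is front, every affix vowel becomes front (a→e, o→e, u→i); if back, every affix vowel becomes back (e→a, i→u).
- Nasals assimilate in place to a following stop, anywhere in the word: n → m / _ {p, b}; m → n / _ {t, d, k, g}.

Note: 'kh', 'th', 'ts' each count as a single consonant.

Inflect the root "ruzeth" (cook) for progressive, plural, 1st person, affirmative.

Attach polarity affirmative zu- → zuruzeth.
Attach aspect progressive f- → fzuruzeth.
Attach number plural foz- (before consonant 'f') → fozfzuruzeth.
Attach person 1st person iz- → izfozfzuruzeth.
Apply vowel harmony: izfozfzuruzeth → izfezfziruzeth.
Nasal assimilation: no change.

izfezfziruzeth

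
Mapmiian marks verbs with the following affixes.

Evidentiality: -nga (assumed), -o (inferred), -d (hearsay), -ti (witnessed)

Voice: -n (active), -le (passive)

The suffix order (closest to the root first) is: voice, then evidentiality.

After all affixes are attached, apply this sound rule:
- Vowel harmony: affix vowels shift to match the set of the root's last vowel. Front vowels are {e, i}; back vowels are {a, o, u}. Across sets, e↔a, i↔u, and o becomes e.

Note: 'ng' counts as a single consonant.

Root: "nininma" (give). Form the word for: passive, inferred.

Attach voice passive -le → nininmale.
Attach evidentiality inferred -o → nininmaleo.
Apply vowel harmony: nininmaleo → nininmalao.

nininmalao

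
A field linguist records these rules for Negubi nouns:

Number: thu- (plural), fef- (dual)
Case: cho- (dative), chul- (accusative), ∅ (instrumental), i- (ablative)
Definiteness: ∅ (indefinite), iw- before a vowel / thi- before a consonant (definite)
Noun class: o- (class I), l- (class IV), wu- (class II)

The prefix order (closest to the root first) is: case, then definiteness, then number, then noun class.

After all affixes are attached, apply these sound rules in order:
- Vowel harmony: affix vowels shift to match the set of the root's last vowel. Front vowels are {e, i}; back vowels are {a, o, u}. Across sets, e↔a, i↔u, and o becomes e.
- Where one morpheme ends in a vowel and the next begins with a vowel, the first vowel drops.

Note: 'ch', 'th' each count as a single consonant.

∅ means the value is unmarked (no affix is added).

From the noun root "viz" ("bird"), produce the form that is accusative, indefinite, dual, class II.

wifefchilviz

Attach case accusative chul- → chulviz.
definiteness = indefinite: zero marking, form stays chulviz.
Attach number dual fef- → fefchulviz.
Attach noun class class II wu- → wufefchulviz.
Apply vowel harmony: wufefchulviz → wifefchilviz.
Vowel deletion: no change.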